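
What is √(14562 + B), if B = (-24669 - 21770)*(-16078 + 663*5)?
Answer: √592715519 ≈ 24346.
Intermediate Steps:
B = 592700957 (B = -46439*(-16078 + 3315) = -46439*(-12763) = 592700957)
√(14562 + B) = √(14562 + 592700957) = √592715519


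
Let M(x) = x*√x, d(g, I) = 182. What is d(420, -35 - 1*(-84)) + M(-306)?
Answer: 182 - 918*I*√34 ≈ 182.0 - 5352.8*I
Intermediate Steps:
M(x) = x^(3/2)
d(420, -35 - 1*(-84)) + M(-306) = 182 + (-306)^(3/2) = 182 - 918*I*√34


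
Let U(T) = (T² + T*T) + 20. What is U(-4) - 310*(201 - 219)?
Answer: 5632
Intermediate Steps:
U(T) = 20 + 2*T² (U(T) = (T² + T²) + 20 = 2*T² + 20 = 20 + 2*T²)
U(-4) - 310*(201 - 219) = (20 + 2*(-4)²) - 310*(201 - 219) = (20 + 2*16) - 310*(-18) = (20 + 32) + 5580 = 52 + 5580 = 5632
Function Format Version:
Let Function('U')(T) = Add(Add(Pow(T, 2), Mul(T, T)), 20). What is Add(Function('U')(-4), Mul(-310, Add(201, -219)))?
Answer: 5632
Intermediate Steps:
Function('U')(T) = Add(20, Mul(2, Pow(T, 2))) (Function('U')(T) = Add(Add(Pow(T, 2), Pow(T, 2)), 20) = Add(Mul(2, Pow(T, 2)), 20) = Add(20, Mul(2, Pow(T, 2))))
Add(Function('U')(-4), Mul(-310, Add(201, -219))) = Add(Add(20, Mul(2, Pow(-4, 2))), Mul(-310, Add(201, -219))) = Add(Add(20, Mul(2, 16)), Mul(-310, -18)) = Add(Add(20, 32), 5580) = Add(52, 5580) = 5632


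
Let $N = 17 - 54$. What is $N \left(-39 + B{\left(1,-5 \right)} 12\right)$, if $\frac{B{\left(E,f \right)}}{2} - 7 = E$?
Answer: $-5661$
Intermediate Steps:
$B{\left(E,f \right)} = 14 + 2 E$
$N = -37$
$N \left(-39 + B{\left(1,-5 \right)} 12\right) = - 37 \left(-39 + \left(14 + 2 \cdot 1\right) 12\right) = - 37 \left(-39 + \left(14 + 2\right) 12\right) = - 37 \left(-39 + 16 \cdot 12\right) = - 37 \left(-39 + 192\right) = \left(-37\right) 153 = -5661$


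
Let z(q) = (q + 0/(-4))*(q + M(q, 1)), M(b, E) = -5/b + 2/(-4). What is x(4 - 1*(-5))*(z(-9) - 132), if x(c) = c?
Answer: -927/2 ≈ -463.50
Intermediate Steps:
M(b, E) = -½ - 5/b (M(b, E) = -5/b + 2*(-¼) = -5/b - ½ = -½ - 5/b)
z(q) = q*(q + (-10 - q)/(2*q)) (z(q) = (q + 0/(-4))*(q + (-10 - q)/(2*q)) = (q + 0*(-¼))*(q + (-10 - q)/(2*q)) = (q + 0)*(q + (-10 - q)/(2*q)) = q*(q + (-10 - q)/(2*q)))
x(4 - 1*(-5))*(z(-9) - 132) = (4 - 1*(-5))*((-5 + (-9)² - ½*(-9)) - 132) = (4 + 5)*((-5 + 81 + 9/2) - 132) = 9*(161/2 - 132) = 9*(-103/2) = -927/2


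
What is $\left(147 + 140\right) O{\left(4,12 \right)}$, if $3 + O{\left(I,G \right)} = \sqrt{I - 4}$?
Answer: $-861$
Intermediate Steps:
$O{\left(I,G \right)} = -3 + \sqrt{-4 + I}$ ($O{\left(I,G \right)} = -3 + \sqrt{I - 4} = -3 + \sqrt{-4 + I}$)
$\left(147 + 140\right) O{\left(4,12 \right)} = \left(147 + 140\right) \left(-3 + \sqrt{-4 + 4}\right) = 287 \left(-3 + \sqrt{0}\right) = 287 \left(-3 + 0\right) = 287 \left(-3\right) = -861$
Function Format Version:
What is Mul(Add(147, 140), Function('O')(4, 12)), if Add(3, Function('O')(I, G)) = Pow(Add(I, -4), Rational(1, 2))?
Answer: -861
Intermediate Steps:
Function('O')(I, G) = Add(-3, Pow(Add(-4, I), Rational(1, 2))) (Function('O')(I, G) = Add(-3, Pow(Add(I, -4), Rational(1, 2))) = Add(-3, Pow(Add(-4, I), Rational(1, 2))))
Mul(Add(147, 140), Function('O')(4, 12)) = Mul(Add(147, 140), Add(-3, Pow(Add(-4, 4), Rational(1, 2)))) = Mul(287, Add(-3, Pow(0, Rational(1, 2)))) = Mul(287, Add(-3, 0)) = Mul(287, -3) = -861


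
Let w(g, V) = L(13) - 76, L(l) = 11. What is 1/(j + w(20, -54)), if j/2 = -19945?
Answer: -1/39955 ≈ -2.5028e-5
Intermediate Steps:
j = -39890 (j = 2*(-19945) = -39890)
w(g, V) = -65 (w(g, V) = 11 - 76 = -65)
1/(j + w(20, -54)) = 1/(-39890 - 65) = 1/(-39955) = -1/39955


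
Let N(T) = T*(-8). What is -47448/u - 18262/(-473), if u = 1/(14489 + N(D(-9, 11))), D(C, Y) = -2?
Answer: -325534304258/473 ≈ -6.8823e+8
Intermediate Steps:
N(T) = -8*T
u = 1/14505 (u = 1/(14489 - 8*(-2)) = 1/(14489 + 16) = 1/14505 ≈ 6.8942e-5)
-47448/u - 18262/(-473) = -47448/1/14505 - 18262/(-473) = -47448*14505 - 18262*(-1/473) = -688233240 + 18262/473 = -325534304258/473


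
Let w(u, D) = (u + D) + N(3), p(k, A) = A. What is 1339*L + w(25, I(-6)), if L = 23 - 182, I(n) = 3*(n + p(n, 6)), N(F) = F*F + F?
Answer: -212864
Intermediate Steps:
N(F) = F + F**2 (N(F) = F**2 + F = F + F**2)
I(n) = 18 + 3*n (I(n) = 3*(n + 6) = 3*(6 + n) = 18 + 3*n)
w(u, D) = 12 + D + u (w(u, D) = (u + D) + 3*(1 + 3) = (D + u) + 3*4 = (D + u) + 12 = 12 + D + u)
L = -159
1339*L + w(25, I(-6)) = 1339*(-159) + (12 + (18 + 3*(-6)) + 25) = -212901 + (12 + (18 - 18) + 25) = -212901 + (12 + 0 + 25) = -212901 + 37 = -212864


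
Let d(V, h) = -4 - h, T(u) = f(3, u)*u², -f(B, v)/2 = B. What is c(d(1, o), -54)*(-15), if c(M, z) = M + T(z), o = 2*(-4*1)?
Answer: 262380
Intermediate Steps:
o = -8 (o = 2*(-4) = -8)
f(B, v) = -2*B
T(u) = -6*u² (T(u) = (-2*3)*u² = -6*u²)
c(M, z) = M - 6*z²
c(d(1, o), -54)*(-15) = ((-4 - 1*(-8)) - 6*(-54)²)*(-15) = ((-4 + 8) - 6*2916)*(-15) = (4 - 17496)*(-15) = -17492*(-15) = 262380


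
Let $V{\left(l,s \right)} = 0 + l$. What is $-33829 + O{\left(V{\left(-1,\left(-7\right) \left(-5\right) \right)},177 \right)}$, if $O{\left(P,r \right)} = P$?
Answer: $-33830$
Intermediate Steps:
$V{\left(l,s \right)} = l$
$-33829 + O{\left(V{\left(-1,\left(-7\right) \left(-5\right) \right)},177 \right)} = -33829 - 1 = -33830$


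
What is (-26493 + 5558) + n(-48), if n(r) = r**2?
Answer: -18631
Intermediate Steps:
(-26493 + 5558) + n(-48) = (-26493 + 5558) + (-48)**2 = -20935 + 2304 = -18631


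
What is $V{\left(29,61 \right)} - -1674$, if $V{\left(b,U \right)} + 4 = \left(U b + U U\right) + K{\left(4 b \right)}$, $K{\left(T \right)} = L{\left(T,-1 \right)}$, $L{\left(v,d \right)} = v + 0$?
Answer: $7276$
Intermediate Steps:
$L{\left(v,d \right)} = v$
$K{\left(T \right)} = T$
$V{\left(b,U \right)} = -4 + U^{2} + 4 b + U b$ ($V{\left(b,U \right)} = -4 + \left(\left(U b + U U\right) + 4 b\right) = -4 + \left(\left(U b + U^{2}\right) + 4 b\right) = -4 + \left(\left(U^{2} + U b\right) + 4 b\right) = -4 + \left(U^{2} + 4 b + U b\right) = -4 + U^{2} + 4 b + U b$)
$V{\left(29,61 \right)} - -1674 = \left(-4 + 61^{2} + 4 \cdot 29 + 61 \cdot 29\right) - -1674 = \left(-4 + 3721 + 116 + 1769\right) + 1674 = 5602 + 1674 = 7276$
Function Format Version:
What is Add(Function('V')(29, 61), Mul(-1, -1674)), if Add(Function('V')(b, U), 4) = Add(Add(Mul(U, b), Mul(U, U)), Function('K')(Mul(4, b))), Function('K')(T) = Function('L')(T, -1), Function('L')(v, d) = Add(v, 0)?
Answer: 7276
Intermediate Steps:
Function('L')(v, d) = v
Function('K')(T) = T
Function('V')(b, U) = Add(-4, Pow(U, 2), Mul(4, b), Mul(U, b)) (Function('V')(b, U) = Add(-4, Add(Add(Mul(U, b), Mul(U, U)), Mul(4, b))) = Add(-4, Add(Add(Mul(U, b), Pow(U, 2)), Mul(4, b))) = Add(-4, Add(Add(Pow(U, 2), Mul(U, b)), Mul(4, b))) = Add(-4, Add(Pow(U, 2), Mul(4, b), Mul(U, b))) = Add(-4, Pow(U, 2), Mul(4, b), Mul(U, b)))
Add(Function('V')(29, 61), Mul(-1, -1674)) = Add(Add(-4, Pow(61, 2), Mul(4, 29), Mul(61, 29)), Mul(-1, -1674)) = Add(Add(-4, 3721, 116, 1769), 1674) = Add(5602, 1674) = 7276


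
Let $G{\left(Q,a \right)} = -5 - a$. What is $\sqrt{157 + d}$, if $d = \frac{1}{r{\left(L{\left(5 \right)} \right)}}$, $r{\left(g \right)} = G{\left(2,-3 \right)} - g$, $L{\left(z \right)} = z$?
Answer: $\frac{3 \sqrt{854}}{7} \approx 12.524$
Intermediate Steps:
$r{\left(g \right)} = -2 - g$ ($r{\left(g \right)} = \left(-5 - -3\right) - g = \left(-5 + 3\right) - g = -2 - g$)
$d = - \frac{1}{7}$ ($d = \frac{1}{-2 - 5} = \frac{1}{-7} = - \frac{1}{7} \approx -0.14286$)
$\sqrt{157 + d} = \sqrt{157 - \frac{1}{7}} = \sqrt{\frac{1098}{7}} = \frac{3 \sqrt{854}}{7}$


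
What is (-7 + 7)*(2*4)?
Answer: 0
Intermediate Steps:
(-7 + 7)*(2*4) = 0*8 = 0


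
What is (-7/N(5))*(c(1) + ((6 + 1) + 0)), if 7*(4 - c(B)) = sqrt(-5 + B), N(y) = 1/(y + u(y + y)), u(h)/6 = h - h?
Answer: -385 + 10*I ≈ -385.0 + 10.0*I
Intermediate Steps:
u(h) = 0 (u(h) = 6*(h - h) = 6*0 = 0)
N(y) = 1/y (N(y) = 1/(y + 0) = 1/y)
c(B) = 4 - sqrt(-5 + B)/7
(-7/N(5))*(c(1) + ((6 + 1) + 0)) = (-7/(1/5))*((4 - sqrt(-5 + 1)/7) + ((6 + 1) + 0)) = (-7/1/5)*((4 - 2*I/7) + (7 + 0)) = (-7*5)*((4 - 2*I/7) + 7) = -35*((4 - 2*I/7) + 7) = -35*(11 - 2*I/7) = -385 + 10*I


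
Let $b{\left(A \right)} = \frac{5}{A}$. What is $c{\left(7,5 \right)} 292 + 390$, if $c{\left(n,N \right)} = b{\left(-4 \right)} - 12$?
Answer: $-3479$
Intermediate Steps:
$c{\left(n,N \right)} = - \frac{53}{4}$ ($c{\left(n,N \right)} = \frac{5}{-4} - 12 = 5 \left(- \frac{1}{4}\right) - 12 = - \frac{5}{4} - 12 = - \frac{53}{4}$)
$c{\left(7,5 \right)} 292 + 390 = \left(- \frac{53}{4}\right) 292 + 390 = -3869 + 390 = -3479$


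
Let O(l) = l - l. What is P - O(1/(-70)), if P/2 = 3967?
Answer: 7934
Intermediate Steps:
O(l) = 0
P = 7934 (P = 2*3967 = 7934)
P - O(1/(-70)) = 7934 - 1*0 = 7934 + 0 = 7934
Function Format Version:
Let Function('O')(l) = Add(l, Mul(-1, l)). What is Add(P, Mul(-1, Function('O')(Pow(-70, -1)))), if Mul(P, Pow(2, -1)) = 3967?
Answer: 7934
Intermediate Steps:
Function('O')(l) = 0
P = 7934 (P = Mul(2, 3967) = 7934)
Add(P, Mul(-1, Function('O')(Pow(-70, -1)))) = Add(7934, Mul(-1, 0)) = Add(7934, 0) = 7934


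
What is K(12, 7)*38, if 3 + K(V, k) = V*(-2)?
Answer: -1026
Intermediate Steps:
K(V, k) = -3 - 2*V (K(V, k) = -3 + V*(-2) = -3 - 2*V)
K(12, 7)*38 = (-3 - 2*12)*38 = (-3 - 24)*38 = -27*38 = -1026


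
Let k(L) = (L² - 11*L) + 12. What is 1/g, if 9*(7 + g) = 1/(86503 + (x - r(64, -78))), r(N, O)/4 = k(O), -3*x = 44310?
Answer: -395253/2766770 ≈ -0.14286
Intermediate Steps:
k(L) = 12 + L² - 11*L
x = -14770 (x = -⅓*44310 = -14770)
r(N, O) = 48 - 44*O + 4*O² (r(N, O) = 4*(12 + O² - 11*O) = 48 - 44*O + 4*O²)
g = -2766770/395253 (g = -7 + 1/(9*(86503 + (-14770 - (48 - 44*(-78) + 4*(-78)²)))) = -7 + 1/(9*(86503 + (-14770 - (48 + 3432 + 4*6084)))) = -7 + 1/(9*(86503 + (-14770 - (48 + 3432 + 24336)))) = -7 + 1/(9*(86503 + (-14770 - 1*27816))) = -7 + 1/(9*(86503 + (-14770 - 27816))) = -7 + 1/(9*(86503 - 42586)) = -7 + (⅑)/43917 = -7 + (⅑)*(1/43917) = -7 + 1/395253 = -2766770/395253 ≈ -7.0000)
1/g = 1/(-2766770/395253) = -395253/2766770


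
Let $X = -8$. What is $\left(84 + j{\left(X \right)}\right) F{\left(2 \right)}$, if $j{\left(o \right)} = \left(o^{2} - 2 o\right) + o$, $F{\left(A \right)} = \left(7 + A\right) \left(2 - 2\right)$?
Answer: $0$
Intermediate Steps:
$F{\left(A \right)} = 0$ ($F{\left(A \right)} = \left(7 + A\right) 0 = 0$)
$j{\left(o \right)} = o^{2} - o$
$\left(84 + j{\left(X \right)}\right) F{\left(2 \right)} = \left(84 - 8 \left(-1 - 8\right)\right) 0 = \left(84 - -72\right) 0 = \left(84 + 72\right) 0 = 156 \cdot 0 = 0$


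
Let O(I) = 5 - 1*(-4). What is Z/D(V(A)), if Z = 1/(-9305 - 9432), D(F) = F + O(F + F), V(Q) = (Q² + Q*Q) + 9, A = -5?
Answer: -1/1274116 ≈ -7.8486e-7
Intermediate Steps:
O(I) = 9 (O(I) = 5 + 4 = 9)
V(Q) = 9 + 2*Q² (V(Q) = (Q² + Q²) + 9 = 2*Q² + 9 = 9 + 2*Q²)
D(F) = 9 + F (D(F) = F + 9 = 9 + F)
Z = -1/18737 (Z = 1/(-18737) = -1/18737 ≈ -5.3370e-5)
Z/D(V(A)) = -1/(18737*(9 + (9 + 2*(-5)²))) = -1/(18737*(9 + (9 + 2*25))) = -1/(18737*(9 + (9 + 50))) = -1/(18737*(9 + 59)) = -1/18737/68 = -1/18737*1/68 = -1/1274116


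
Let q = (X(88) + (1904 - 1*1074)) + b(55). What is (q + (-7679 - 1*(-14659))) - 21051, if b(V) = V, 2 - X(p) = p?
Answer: -13272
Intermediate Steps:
X(p) = 2 - p
q = 799 (q = ((2 - 1*88) + (1904 - 1*1074)) + 55 = ((2 - 88) + (1904 - 1074)) + 55 = (-86 + 830) + 55 = 744 + 55 = 799)
(q + (-7679 - 1*(-14659))) - 21051 = (799 + (-7679 - 1*(-14659))) - 21051 = (799 + (-7679 + 14659)) - 21051 = (799 + 6980) - 21051 = 7779 - 21051 = -13272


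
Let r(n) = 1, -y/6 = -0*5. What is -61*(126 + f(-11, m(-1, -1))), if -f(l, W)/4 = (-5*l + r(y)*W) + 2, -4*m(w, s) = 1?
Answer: 6161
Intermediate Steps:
y = 0 (y = -(-30)*0*5 = -(-30)*0 = -6*0 = 0)
m(w, s) = -¼ (m(w, s) = -¼*1 = -¼)
f(l, W) = -8 - 4*W + 20*l (f(l, W) = -4*((-5*l + 1*W) + 2) = -4*((-5*l + W) + 2) = -4*((W - 5*l) + 2) = -4*(2 + W - 5*l) = -8 - 4*W + 20*l)
-61*(126 + f(-11, m(-1, -1))) = -61*(126 + (-8 - 4*(-¼) + 20*(-11))) = -61*(126 + (-8 + 1 - 220)) = -61*(126 - 227) = -61*(-101) = 6161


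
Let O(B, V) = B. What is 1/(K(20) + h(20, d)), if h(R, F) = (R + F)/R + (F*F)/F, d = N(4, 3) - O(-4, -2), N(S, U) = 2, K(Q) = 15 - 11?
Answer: 10/113 ≈ 0.088496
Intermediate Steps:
K(Q) = 4
d = 6 (d = 2 - 1*(-4) = 2 + 4 = 6)
h(R, F) = F + (F + R)/R (h(R, F) = (F + R)/R + F²/F = (F + R)/R + F = F + (F + R)/R)
1/(K(20) + h(20, d)) = 1/(4 + (1 + 6 + 6/20)) = 1/(4 + (1 + 6 + 6*(1/20))) = 1/(4 + (1 + 6 + 3/10)) = 1/(4 + 73/10) = 1/(113/10) = 10/113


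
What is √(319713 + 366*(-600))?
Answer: √100113 ≈ 316.41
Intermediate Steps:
√(319713 + 366*(-600)) = √(319713 - 219600) = √100113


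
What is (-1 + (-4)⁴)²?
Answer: 65025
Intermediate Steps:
(-1 + (-4)⁴)² = (-1 + 256)² = 255² = 65025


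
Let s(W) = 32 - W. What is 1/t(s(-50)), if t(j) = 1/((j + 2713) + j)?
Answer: 2877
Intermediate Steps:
t(j) = 1/(2713 + 2*j) (t(j) = 1/((2713 + j) + j) = 1/(2713 + 2*j))
1/t(s(-50)) = 1/(1/(2713 + 2*(32 - 1*(-50)))) = 1/(1/(2713 + 2*(32 + 50))) = 1/(1/(2713 + 2*82)) = 1/(1/(2713 + 164)) = 1/(1/2877) = 2877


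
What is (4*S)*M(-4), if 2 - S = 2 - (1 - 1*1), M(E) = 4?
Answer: 0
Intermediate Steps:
S = 0 (S = 2 - (2 - (1 - 1*1)) = 2 - (2 - (1 - 1)) = 2 - (2 - 1*0) = 2 - (2 + 0) = 2 - 1*2 = 2 - 2 = 0)
(4*S)*M(-4) = (4*0)*4 = 0*4 = 0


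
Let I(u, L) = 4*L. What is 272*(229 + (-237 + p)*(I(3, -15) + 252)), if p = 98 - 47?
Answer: -9651376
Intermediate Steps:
p = 51
272*(229 + (-237 + p)*(I(3, -15) + 252)) = 272*(229 + (-237 + 51)*(4*(-15) + 252)) = 272*(229 - 186*(-60 + 252)) = 272*(229 - 186*192) = 272*(229 - 35712) = 272*(-35483) = -9651376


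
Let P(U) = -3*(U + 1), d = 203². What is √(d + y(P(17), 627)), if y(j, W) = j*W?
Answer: √7351 ≈ 85.738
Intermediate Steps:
d = 41209
P(U) = -3 - 3*U (P(U) = -3*(1 + U) = -3 - 3*U)
y(j, W) = W*j
√(d + y(P(17), 627)) = √(41209 + 627*(-3 - 3*17)) = √(41209 + 627*(-3 - 51)) = √(41209 + 627*(-54)) = √(41209 - 33858) = √7351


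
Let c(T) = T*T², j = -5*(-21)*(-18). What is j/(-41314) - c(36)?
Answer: -137681721/2951 ≈ -46656.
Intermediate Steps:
j = -1890 (j = 105*(-18) = -1890)
c(T) = T³
j/(-41314) - c(36) = -1890/(-41314) - 1*36³ = -1890*(-1/41314) - 1*46656 = 135/2951 - 46656 = -137681721/2951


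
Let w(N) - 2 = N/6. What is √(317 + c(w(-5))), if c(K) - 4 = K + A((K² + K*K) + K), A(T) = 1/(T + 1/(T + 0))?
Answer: √1237298523/1959 ≈ 17.956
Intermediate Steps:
w(N) = 2 + N/6
A(T) = 1/(T + 1/T)
c(K) = 4 + K + (K + 2*K²)/(1 + (K + 2*K²)²) (c(K) = 4 + (K + ((K² + K*K) + K)/(1 + ((K² + K*K) + K)²)) = 4 + (K + ((K² + K²) + K)/(1 + ((K² + K²) + K)²)) = 4 + (K + (2*K² + K)/(1 + (2*K² + K)²)) = 4 + (K + (K + 2*K²)/(1 + (K + 2*K²)²)) = 4 + K + (K + 2*K²)/(1 + (K + 2*K²)²))
√(317 + c(w(-5))) = √(317 + (4 + (2 + (⅙)*(-5)) + (2 + (⅙)*(-5))*(1 + 2*(2 + (⅙)*(-5)))/(1 + (2 + (⅙)*(-5))²*(1 + 2*(2 + (⅙)*(-5)))²))) = √(317 + (4 + (2 - ⅚) + (2 - ⅚)*(1 + 2*(2 - ⅚))/(1 + (2 - ⅚)²*(1 + 2*(2 - ⅚))²))) = √(317 + (4 + 7/6 + 7*(1 + 2*(7/6))/(6*(1 + (7/6)²*(1 + 2*(7/6))²)))) = √(317 + (4 + 7/6 + 7*(1 + 7/3)/(6*(1 + 49*(1 + 7/3)²/36)))) = √(317 + (4 + 7/6 + (7/6)*(10/3)/(1 + 49*(10/3)²/36))) = √(317 + (4 + 7/6 + (7/6)*(10/3)/(1 + (49/36)*(100/9)))) = √(317 + (4 + 7/6 + (7/6)*(10/3)/(1 + 1225/81))) = √(317 + (4 + 7/6 + (7/6)*(10/3)/(1306/81))) = √(317 + (4 + 7/6 + (7/6)*(81/1306)*(10/3))) = √(317 + (4 + 7/6 + 315/1306)) = √(317 + 10594/1959) = √(631597/1959) = √1237298523/1959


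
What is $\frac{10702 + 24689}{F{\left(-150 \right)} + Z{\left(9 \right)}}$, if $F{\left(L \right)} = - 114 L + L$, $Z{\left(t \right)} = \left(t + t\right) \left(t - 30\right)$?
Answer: $\frac{11797}{5524} \approx 2.1356$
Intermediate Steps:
$Z{\left(t \right)} = 2 t \left(-30 + t\right)$
$F{\left(L \right)} = - 113 L$
$\frac{10702 + 24689}{F{\left(-150 \right)} + Z{\left(9 \right)}} = \frac{10702 + 24689}{\left(-113\right) \left(-150\right) + 2 \cdot 9 \left(-30 + 9\right)} = \frac{35391}{16950 + 2 \cdot 9 \left(-21\right)} = \frac{35391}{16950 - 378} = \frac{35391}{16572} = 35391 \cdot \frac{1}{16572} = \frac{11797}{5524}$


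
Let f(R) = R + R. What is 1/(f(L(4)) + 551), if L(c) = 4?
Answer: 1/559 ≈ 0.0017889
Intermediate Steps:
f(R) = 2*R
1/(f(L(4)) + 551) = 1/(2*4 + 551) = 1/(8 + 551) = 1/559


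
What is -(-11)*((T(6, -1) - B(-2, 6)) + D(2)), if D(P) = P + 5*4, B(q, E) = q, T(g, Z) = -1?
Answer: 253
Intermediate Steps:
D(P) = 20 + P (D(P) = P + 20 = 20 + P)
-(-11)*((T(6, -1) - B(-2, 6)) + D(2)) = -(-11)*((-1 - 1*(-2)) + (20 + 2)) = -(-11)*((-1 + 2) + 22) = -(-11)*(1 + 22) = -(-11)*23 = -1*(-253) = 253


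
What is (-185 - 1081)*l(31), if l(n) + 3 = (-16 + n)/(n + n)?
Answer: 108243/31 ≈ 3491.7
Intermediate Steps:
l(n) = -3 + (-16 + n)/(2*n) (l(n) = -3 + (-16 + n)/(n + n) = -3 + (-16 + n)/((2*n)) = -3 + (-16 + n)*(1/(2*n)) = -3 + (-16 + n)/(2*n))
(-185 - 1081)*l(31) = (-185 - 1081)*(-5/2 - 8/31) = -1266*(-5/2 - 8*1/31) = -1266*(-5/2 - 8/31) = -1266*(-171/62) = 108243/31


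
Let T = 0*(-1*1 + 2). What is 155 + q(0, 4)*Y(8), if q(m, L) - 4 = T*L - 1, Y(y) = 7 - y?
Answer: 152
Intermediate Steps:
T = 0 (T = 0*(-1 + 2) = 0*1 = 0)
q(m, L) = 3 (q(m, L) = 4 + (0*L - 1) = 4 + (0 - 1) = 4 - 1 = 3)
155 + q(0, 4)*Y(8) = 155 + 3*(7 - 1*8) = 155 + 3*(7 - 8) = 155 + 3*(-1) = 155 - 3 = 152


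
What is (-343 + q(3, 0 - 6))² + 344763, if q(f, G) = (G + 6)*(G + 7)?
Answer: 462412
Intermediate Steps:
q(f, G) = (6 + G)*(7 + G)
(-343 + q(3, 0 - 6))² + 344763 = (-343 + (42 + (0 - 6)² + 13*(0 - 6)))² + 344763 = (-343 + (42 + (-6)² + 13*(-6)))² + 344763 = (-343 + (42 + 36 - 78))² + 344763 = (-343 + 0)² + 344763 = (-343)² + 344763 = 117649 + 344763 = 462412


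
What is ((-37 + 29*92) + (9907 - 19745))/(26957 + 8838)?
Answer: -7207/35795 ≈ -0.20134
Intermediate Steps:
((-37 + 29*92) + (9907 - 19745))/(26957 + 8838) = ((-37 + 2668) - 9838)/35795 = (2631 - 9838)*(1/35795) = -7207*1/35795 = -7207/35795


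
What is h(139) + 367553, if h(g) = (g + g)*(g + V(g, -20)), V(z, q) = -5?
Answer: 404805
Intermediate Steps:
h(g) = 2*g*(-5 + g) (h(g) = (g + g)*(g - 5) = (2*g)*(-5 + g) = 2*g*(-5 + g))
h(139) + 367553 = 2*139*(-5 + 139) + 367553 = 2*139*134 + 367553 = 37252 + 367553 = 404805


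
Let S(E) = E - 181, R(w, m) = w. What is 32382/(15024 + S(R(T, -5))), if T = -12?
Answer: 32382/14831 ≈ 2.1834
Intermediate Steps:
S(E) = -181 + E
32382/(15024 + S(R(T, -5))) = 32382/(15024 + (-181 - 12)) = 32382/(15024 - 193) = 32382/14831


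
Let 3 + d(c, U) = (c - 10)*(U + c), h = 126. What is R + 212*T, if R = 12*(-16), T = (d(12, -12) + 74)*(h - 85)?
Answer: 616940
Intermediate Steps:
d(c, U) = -3 + (-10 + c)*(U + c) (d(c, U) = -3 + (c - 10)*(U + c) = -3 + (-10 + c)*(U + c))
T = 2911 (T = ((-3 + 12**2 - 10*(-12) - 10*12 - 12*12) + 74)*(126 - 85) = ((-3 + 144 + 120 - 120 - 144) + 74)*41 = (-3 + 74)*41 = 71*41 = 2911)
R = -192
R + 212*T = -192 + 212*2911 = -192 + 617132 = 616940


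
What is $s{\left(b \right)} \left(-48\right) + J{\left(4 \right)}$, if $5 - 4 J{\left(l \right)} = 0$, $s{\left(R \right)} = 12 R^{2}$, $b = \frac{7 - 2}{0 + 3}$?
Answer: $- \frac{6395}{4} \approx -1598.8$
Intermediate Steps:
$b = \frac{5}{3} \approx 1.6667$
$J{\left(l \right)} = \frac{5}{4}$ ($J{\left(l \right)} = \frac{5}{4} - 0 = \frac{5}{4} + 0 = \frac{5}{4}$)
$s{\left(b \right)} \left(-48\right) + J{\left(4 \right)} = 12 \left(\frac{5}{3}\right)^{2} \left(-48\right) + \frac{5}{4} = 12 \cdot \frac{25}{9} \left(-48\right) + \frac{5}{4} = \frac{100}{3} \left(-48\right) + \frac{5}{4} = -1600 + \frac{5}{4} = - \frac{6395}{4}$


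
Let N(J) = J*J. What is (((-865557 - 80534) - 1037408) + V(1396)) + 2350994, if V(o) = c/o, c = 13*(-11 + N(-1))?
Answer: 256511445/698 ≈ 3.6750e+5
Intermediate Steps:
N(J) = J**2
c = -130 (c = 13*(-11 + (-1)**2) = 13*(-11 + 1) = 13*(-10) = -130)
V(o) = -130/o
(((-865557 - 80534) - 1037408) + V(1396)) + 2350994 = (((-865557 - 80534) - 1037408) - 130/1396) + 2350994 = ((-946091 - 1037408) - 130*1/1396) + 2350994 = (-1983499 - 65/698) + 2350994 = -1384482367/698 + 2350994 = 256511445/698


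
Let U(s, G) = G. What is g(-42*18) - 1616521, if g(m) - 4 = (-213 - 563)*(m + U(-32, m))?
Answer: -443205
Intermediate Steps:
g(m) = 4 - 1552*m (g(m) = 4 + (-213 - 563)*(m + m) = 4 - 1552*m)
g(-42*18) - 1616521 = (4 - (-65184)*18) - 1616521 = (4 - 1552*(-756)) - 1616521 = (4 + 1173312) - 1616521 = 1173316 - 1616521 = -443205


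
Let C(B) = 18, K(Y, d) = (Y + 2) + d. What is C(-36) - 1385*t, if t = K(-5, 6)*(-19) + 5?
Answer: 72038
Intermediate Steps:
K(Y, d) = 2 + Y + d (K(Y, d) = (2 + Y) + d = 2 + Y + d)
t = -52 (t = (2 - 5 + 6)*(-19) + 5 = 3*(-19) + 5 = -57 + 5 = -52)
C(-36) - 1385*t = 18 - 1385*(-52) = 18 + 72020 = 72038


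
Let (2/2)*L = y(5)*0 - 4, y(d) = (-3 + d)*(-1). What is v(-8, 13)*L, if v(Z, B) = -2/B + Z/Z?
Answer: -44/13 ≈ -3.3846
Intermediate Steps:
v(Z, B) = 1 - 2/B (v(Z, B) = -2/B + 1 = 1 - 2/B)
y(d) = 3 - d
L = -4 (L = (3 - 1*5)*0 - 4 = (3 - 5)*0 - 4 = -2*0 - 4 = 0 - 4 = -4)
v(-8, 13)*L = ((-2 + 13)/13)*(-4) = ((1/13)*11)*(-4) = (11/13)*(-4) = -44/13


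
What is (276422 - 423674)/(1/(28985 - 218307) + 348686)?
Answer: -27878043144/66013930891 ≈ -0.42231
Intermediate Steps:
(276422 - 423674)/(1/(28985 - 218307) + 348686) = -147252/(1/(-189322) + 348686) = -147252/(-1/189322 + 348686) = -147252/66013930891/189322 = -147252*189322/66013930891 = -27878043144/66013930891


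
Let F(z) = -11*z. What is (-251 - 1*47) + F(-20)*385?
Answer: 84402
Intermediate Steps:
(-251 - 1*47) + F(-20)*385 = (-251 - 1*47) - 11*(-20)*385 = (-251 - 47) + 220*385 = -298 + 84700 = 84402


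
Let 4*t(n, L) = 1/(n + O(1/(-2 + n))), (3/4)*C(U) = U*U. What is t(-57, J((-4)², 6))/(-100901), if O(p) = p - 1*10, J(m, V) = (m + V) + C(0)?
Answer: 59/1595850216 ≈ 3.6971e-8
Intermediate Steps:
C(U) = 4*U²/3 (C(U) = 4*(U*U)/3 = 4*U²/3)
J(m, V) = V + m (J(m, V) = (m + V) + (4/3)*0² = (V + m) + (4/3)*0 = (V + m) + 0 = V + m)
O(p) = -10 + p (O(p) = p - 10 = -10 + p)
t(n, L) = 1/(4*(-10 + n + 1/(-2 + n))) (t(n, L) = 1/(4*(n + (-10 + 1/(-2 + n)))) = 1/(4*(-10 + n + 1/(-2 + n))))
t(-57, J((-4)², 6))/(-100901) = ((-2 - 57)/(4*(1 + (-10 - 57)*(-2 - 57))))/(-100901) = ((¼)*(-59)/(1 - 67*(-59)))*(-1/100901) = ((¼)*(-59)/(1 + 3953))*(-1/100901) = ((¼)*(-59)/3954)*(-1/100901) = ((¼)*(1/3954)*(-59))*(-1/100901) = -59/15816*(-1/100901) = 59/1595850216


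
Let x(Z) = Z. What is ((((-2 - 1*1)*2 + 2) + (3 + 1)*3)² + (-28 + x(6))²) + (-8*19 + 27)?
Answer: 423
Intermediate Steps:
((((-2 - 1*1)*2 + 2) + (3 + 1)*3)² + (-28 + x(6))²) + (-8*19 + 27) = ((((-2 - 1*1)*2 + 2) + (3 + 1)*3)² + (-28 + 6)²) + (-8*19 + 27) = ((((-2 - 1)*2 + 2) + 4*3)² + (-22)²) + (-152 + 27) = (((-3*2 + 2) + 12)² + 484) - 125 = (((-6 + 2) + 12)² + 484) - 125 = ((-4 + 12)² + 484) - 125 = (8² + 484) - 125 = (64 + 484) - 125 = 548 - 125 = 423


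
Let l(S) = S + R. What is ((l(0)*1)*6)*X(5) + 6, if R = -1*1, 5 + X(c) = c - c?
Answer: 36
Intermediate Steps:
X(c) = -5 (X(c) = -5 + (c - c) = -5 + 0 = -5)
R = -1
l(S) = -1 + S (l(S) = S - 1 = -1 + S)
((l(0)*1)*6)*X(5) + 6 = (((-1 + 0)*1)*6)*(-5) + 6 = (-1*1*6)*(-5) + 6 = -1*6*(-5) + 6 = -6*(-5) + 6 = 30 + 6 = 36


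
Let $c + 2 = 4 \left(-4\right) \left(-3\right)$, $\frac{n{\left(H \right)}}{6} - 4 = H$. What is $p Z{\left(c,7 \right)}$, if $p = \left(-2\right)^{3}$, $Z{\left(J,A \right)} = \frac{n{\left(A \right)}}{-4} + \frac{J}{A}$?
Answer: $\frac{556}{7} \approx 79.429$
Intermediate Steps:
$n{\left(H \right)} = 24 + 6 H$
$c = 46$ ($c = -2 + 4 \left(-4\right) \left(-3\right) = -2 - -48 = -2 + 48 = 46$)
$Z{\left(J,A \right)} = -6 - \frac{3 A}{2} + \frac{J}{A}$ ($Z{\left(J,A \right)} = \frac{24 + 6 A}{-4} + \frac{J}{A} = \left(24 + 6 A\right) \left(- \frac{1}{4}\right) + \frac{J}{A} = \left(-6 - \frac{3 A}{2}\right) + \frac{J}{A} = -6 - \frac{3 A}{2} + \frac{J}{A}$)
$p = -8$
$p Z{\left(c,7 \right)} = - 8 \left(-6 - \frac{21}{2} + \frac{46}{7}\right) = \left(-8\right) \left(- \frac{139}{14}\right) = \frac{556}{7}$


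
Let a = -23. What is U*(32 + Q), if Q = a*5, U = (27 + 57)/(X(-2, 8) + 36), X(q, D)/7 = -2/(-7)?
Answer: -3486/19 ≈ -183.47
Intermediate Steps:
X(q, D) = 2 (X(q, D) = 7*(-2/(-7)) = 7*(-2*(-1/7)) = 7*(2/7) = 2)
U = 42/19 (U = (27 + 57)/(2 + 36) = 84/38 = 84*(1/38) = 42/19 ≈ 2.2105)
Q = -115 (Q = -23*5 = -115)
U*(32 + Q) = 42*(32 - 115)/19 = (42/19)*(-83) = -3486/19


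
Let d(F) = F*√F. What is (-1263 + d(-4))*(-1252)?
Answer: 1581276 + 10016*I ≈ 1.5813e+6 + 10016.0*I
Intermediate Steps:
d(F) = F^(3/2)
(-1263 + d(-4))*(-1252) = (-1263 + (-4)^(3/2))*(-1252) = (-1263 - 8*I)*(-1252) = 1581276 + 10016*I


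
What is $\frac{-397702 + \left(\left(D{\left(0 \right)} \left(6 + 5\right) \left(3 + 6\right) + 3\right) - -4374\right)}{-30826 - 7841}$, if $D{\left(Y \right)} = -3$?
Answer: $\frac{393622}{38667} \approx 10.18$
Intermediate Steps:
$\frac{-397702 + \left(\left(D{\left(0 \right)} \left(6 + 5\right) \left(3 + 6\right) + 3\right) - -4374\right)}{-30826 - 7841} = \frac{-397702 + \left(\left(- 3 \left(6 + 5\right) \left(3 + 6\right) + 3\right) - -4374\right)}{-30826 - 7841} = \frac{-397702 + \left(\left(- 3 \cdot 11 \cdot 9 + 3\right) + 4374\right)}{-38667} = \left(-397702 + \left(\left(\left(-3\right) 99 + 3\right) + 4374\right)\right) \left(- \frac{1}{38667}\right) = \left(-397702 + \left(\left(-297 + 3\right) + 4374\right)\right) \left(- \frac{1}{38667}\right) = \left(-397702 + \left(-294 + 4374\right)\right) \left(- \frac{1}{38667}\right) = \left(-397702 + 4080\right) \left(- \frac{1}{38667}\right) = \left(-393622\right) \left(- \frac{1}{38667}\right) = \frac{393622}{38667}$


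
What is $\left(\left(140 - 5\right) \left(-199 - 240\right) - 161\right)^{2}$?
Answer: $3531449476$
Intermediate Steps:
$\left(\left(140 - 5\right) \left(-199 - 240\right) - 161\right)^{2} = \left(135 \left(-439\right) - 161\right)^{2} = \left(-59265 - 161\right)^{2} = \left(-59426\right)^{2} = 3531449476$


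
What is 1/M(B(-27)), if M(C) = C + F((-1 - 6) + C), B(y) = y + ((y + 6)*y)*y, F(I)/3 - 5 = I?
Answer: -1/61350 ≈ -1.6300e-5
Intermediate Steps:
F(I) = 15 + 3*I
B(y) = y + y²*(6 + y) (B(y) = y + ((6 + y)*y)*y = y + (y*(6 + y))*y = y + y²*(6 + y))
M(C) = -6 + 4*C (M(C) = C + (15 + 3*((-1 - 6) + C)) = C + (15 + 3*(-7 + C)) = C + (15 + (-21 + 3*C)) = C + (-6 + 3*C) = -6 + 4*C)
1/M(B(-27)) = 1/(-6 + 4*(-27*(1 + (-27)² + 6*(-27)))) = 1/(-6 + 4*(-27*(1 + 729 - 162))) = 1/(-6 + 4*(-27*568)) = 1/(-6 + 4*(-15336)) = 1/(-6 - 61344) = 1/(-61350) = -1/61350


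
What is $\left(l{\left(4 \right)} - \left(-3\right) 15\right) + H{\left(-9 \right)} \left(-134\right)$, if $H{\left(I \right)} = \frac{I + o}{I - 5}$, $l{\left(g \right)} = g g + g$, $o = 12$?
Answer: $\frac{656}{7} \approx 93.714$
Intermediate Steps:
$l{\left(g \right)} = g + g^{2}$ ($l{\left(g \right)} = g^{2} + g = g + g^{2}$)
$H{\left(I \right)} = \frac{12 + I}{-5 + I}$ ($H{\left(I \right)} = \frac{I + 12}{I - 5} = \frac{12 + I}{-5 + I}$)
$\left(l{\left(4 \right)} - \left(-3\right) 15\right) + H{\left(-9 \right)} \left(-134\right) = \left(4 \left(1 + 4\right) - \left(-3\right) 15\right) + \frac{12 - 9}{-5 - 9} \left(-134\right) = \left(4 \cdot 5 - -45\right) + \frac{1}{-14} \cdot 3 \left(-134\right) = \left(20 + 45\right) + \left(- \frac{1}{14}\right) 3 \left(-134\right) = 65 - - \frac{201}{7} = 65 + \frac{201}{7} = \frac{656}{7}$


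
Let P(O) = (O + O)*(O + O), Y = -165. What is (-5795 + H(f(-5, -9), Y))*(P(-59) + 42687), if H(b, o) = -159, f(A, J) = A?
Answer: -337061894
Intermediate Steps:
P(O) = 4*O² (P(O) = (2*O)*(2*O) = 4*O²)
(-5795 + H(f(-5, -9), Y))*(P(-59) + 42687) = (-5795 - 159)*(4*(-59)² + 42687) = -5954*(4*3481 + 42687) = -5954*(13924 + 42687) = -5954*56611 = -337061894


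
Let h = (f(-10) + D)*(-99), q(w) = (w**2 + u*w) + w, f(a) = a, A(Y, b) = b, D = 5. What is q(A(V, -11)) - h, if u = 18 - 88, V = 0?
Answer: 385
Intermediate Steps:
u = -70
q(w) = w**2 - 69*w (q(w) = (w**2 - 70*w) + w = w**2 - 69*w)
h = 495 (h = (-10 + 5)*(-99) = -5*(-99) = 495)
q(A(V, -11)) - h = -11*(-69 - 11) - 1*495 = -11*(-80) - 495 = 880 - 495 = 385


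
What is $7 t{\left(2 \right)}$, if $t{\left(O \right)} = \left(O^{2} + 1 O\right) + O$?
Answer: $56$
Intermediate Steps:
$t{\left(O \right)} = O^{2} + 2 O$ ($t{\left(O \right)} = \left(O^{2} + O\right) + O = \left(O + O^{2}\right) + O = O^{2} + 2 O$)
$7 t{\left(2 \right)} = 7 \cdot 2 \left(2 + 2\right) = 7 \cdot 2 \cdot 4 = 7 \cdot 8 = 56$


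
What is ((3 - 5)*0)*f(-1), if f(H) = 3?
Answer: 0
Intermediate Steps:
((3 - 5)*0)*f(-1) = ((3 - 5)*0)*3 = -2*0*3 = 0*3 = 0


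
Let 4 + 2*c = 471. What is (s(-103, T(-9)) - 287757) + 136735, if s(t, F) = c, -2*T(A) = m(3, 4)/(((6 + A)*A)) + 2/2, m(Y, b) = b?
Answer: -301577/2 ≈ -1.5079e+5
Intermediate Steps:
c = 467/2 (c = -2 + (½)*471 = -2 + 471/2 = 467/2 ≈ 233.50)
T(A) = -½ - 2/(A*(6 + A)) (T(A) = -(4/(((6 + A)*A)) + 2/2)/2 = -(4/((A*(6 + A))) + 2*(½))/2 = -(4*(1/(A*(6 + A))) + 1)/2 = -(4/(A*(6 + A)) + 1)/2 = -(1 + 4/(A*(6 + A)))/2 = -½ - 2/(A*(6 + A)))
s(t, F) = 467/2
(s(-103, T(-9)) - 287757) + 136735 = (467/2 - 287757) + 136735 = -575047/2 + 136735 = -301577/2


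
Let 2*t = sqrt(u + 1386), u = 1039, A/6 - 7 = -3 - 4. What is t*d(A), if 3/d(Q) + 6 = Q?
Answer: -5*sqrt(97)/4 ≈ -12.311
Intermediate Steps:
A = 0 (A = 42 + 6*(-3 - 4) = 42 + 6*(-7) = 42 - 42 = 0)
d(Q) = 3/(-6 + Q)
t = 5*sqrt(97)/2 (t = sqrt(1039 + 1386)/2 = sqrt(2425)/2 = (5*sqrt(97))/2 = 5*sqrt(97)/2 ≈ 24.622)
t*d(A) = (5*sqrt(97)/2)*(3/(-6 + 0)) = (5*sqrt(97)/2)*(3/(-6)) = (5*sqrt(97)/2)*(3*(-1/6)) = (5*sqrt(97)/2)*(-1/2) = -5*sqrt(97)/4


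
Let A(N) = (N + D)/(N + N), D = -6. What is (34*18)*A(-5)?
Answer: 3366/5 ≈ 673.20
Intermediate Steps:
A(N) = (-6 + N)/(2*N) (A(N) = (N - 6)/(N + N) = (-6 + N)/((2*N)) = (-6 + N)*(1/(2*N)) = (-6 + N)/(2*N))
(34*18)*A(-5) = (34*18)*((½)*(-6 - 5)/(-5)) = 612*((½)*(-⅕)*(-11)) = 612*(11/10) = 3366/5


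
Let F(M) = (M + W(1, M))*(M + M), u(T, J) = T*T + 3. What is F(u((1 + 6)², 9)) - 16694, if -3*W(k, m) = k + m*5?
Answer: -7723918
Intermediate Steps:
W(k, m) = -5*m/3 - k/3 (W(k, m) = -(k + m*5)/3 = -(k + 5*m)/3 = -5*m/3 - k/3)
u(T, J) = 3 + T² (u(T, J) = T² + 3 = 3 + T²)
F(M) = 2*M*(-⅓ - 2*M/3) (F(M) = (M + (-5*M/3 - ⅓*1))*(M + M) = (M + (-5*M/3 - ⅓))*(2*M) = (M + (-⅓ - 5*M/3))*(2*M) = (-⅓ - 2*M/3)*(2*M) = 2*M*(-⅓ - 2*M/3))
F(u((1 + 6)², 9)) - 16694 = -2*(3 + ((1 + 6)²)²)*(1 + 2*(3 + ((1 + 6)²)²))/3 - 16694 = -2*(3 + (7²)²)*(1 + 2*(3 + (7²)²))/3 - 16694 = -2*(3 + 49²)*(1 + 2*(3 + 49²))/3 - 16694 = -2*(3 + 2401)*(1 + 2*(3 + 2401))/3 - 16694 = -⅔*2404*(1 + 2*2404) - 16694 = -⅔*2404*(1 + 4808) - 16694 = -⅔*2404*4809 - 16694 = -7707224 - 16694 = -7723918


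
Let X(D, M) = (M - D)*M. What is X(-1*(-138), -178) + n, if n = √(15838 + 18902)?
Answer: 56248 + 6*√965 ≈ 56434.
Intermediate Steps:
X(D, M) = M*(M - D)
n = 6*√965 (n = √34740 = 6*√965 ≈ 186.39)
X(-1*(-138), -178) + n = -178*(-178 - (-1)*(-138)) + 6*√965 = -178*(-178 - 1*138) + 6*√965 = -178*(-178 - 138) + 6*√965 = -178*(-316) + 6*√965 = 56248 + 6*√965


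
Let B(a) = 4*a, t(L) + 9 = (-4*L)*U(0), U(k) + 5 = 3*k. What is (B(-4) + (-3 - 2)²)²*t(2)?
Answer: 2511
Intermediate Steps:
U(k) = -5 + 3*k
t(L) = -9 + 20*L (t(L) = -9 + (-4*L)*(-5 + 3*0) = -9 + (-4*L)*(-5 + 0) = -9 - 4*L*(-5) = -9 + 20*L)
(B(-4) + (-3 - 2)²)²*t(2) = (4*(-4) + (-3 - 2)²)²*(-9 + 20*2) = (-16 + (-5)²)²*(-9 + 40) = (-16 + 25)²*31 = 9²*31 = 81*31 = 2511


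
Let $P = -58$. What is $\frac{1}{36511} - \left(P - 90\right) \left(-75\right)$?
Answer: $- \frac{405272099}{36511} \approx -11100.0$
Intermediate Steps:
$\frac{1}{36511} - \left(P - 90\right) \left(-75\right) = \frac{1}{36511} - \left(-58 - 90\right) \left(-75\right) = \frac{1}{36511} - \left(-148\right) \left(-75\right) = \frac{1}{36511} - 11100 = - \frac{405272099}{36511}$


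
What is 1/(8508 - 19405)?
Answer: -1/10897 ≈ -9.1768e-5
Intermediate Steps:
1/(8508 - 19405) = 1/(-10897) = -1/10897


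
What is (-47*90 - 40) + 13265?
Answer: 8995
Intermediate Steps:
(-47*90 - 40) + 13265 = (-4230 - 40) + 13265 = -4270 + 13265 = 8995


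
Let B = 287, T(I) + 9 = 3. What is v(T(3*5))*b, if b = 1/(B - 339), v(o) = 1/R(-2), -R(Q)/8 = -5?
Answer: -1/2080 ≈ -0.00048077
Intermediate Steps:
R(Q) = 40 (R(Q) = -8*(-5) = 40)
T(I) = -6 (T(I) = -9 + 3 = -6)
v(o) = 1/40
b = -1/52 (b = 1/(287 - 339) = 1/(-52) = -1/52 ≈ -0.019231)
v(T(3*5))*b = (1/40)*(-1/52) = -1/2080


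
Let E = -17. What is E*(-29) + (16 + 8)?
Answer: 517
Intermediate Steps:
E*(-29) + (16 + 8) = -17*(-29) + (16 + 8) = 493 + 24 = 517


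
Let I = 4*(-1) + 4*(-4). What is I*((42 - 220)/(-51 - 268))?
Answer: -3560/319 ≈ -11.160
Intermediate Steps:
I = -20 (I = -4 - 16 = -20)
I*((42 - 220)/(-51 - 268)) = -20*(42 - 220)/(-51 - 268) = -(-3560)/(-319) = -(-3560)*(-1)/319 = -20*178/319 = -3560/319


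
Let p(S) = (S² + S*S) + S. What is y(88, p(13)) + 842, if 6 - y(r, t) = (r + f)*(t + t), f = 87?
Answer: -122002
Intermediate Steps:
p(S) = S + 2*S² (p(S) = (S² + S²) + S = 2*S² + S = S + 2*S²)
y(r, t) = 6 - 2*t*(87 + r) (y(r, t) = 6 - (r + 87)*(t + t) = 6 - (87 + r)*2*t = 6 - 2*t*(87 + r))
y(88, p(13)) + 842 = (6 - 2262*(1 + 2*13) - 2*88*13*(1 + 2*13)) + 842 = (6 - 2262*(1 + 26) - 2*88*13*(1 + 26)) + 842 = (6 - 2262*27 - 2*88*13*27) + 842 = (6 - 174*351 - 2*88*351) + 842 = (6 - 61074 - 61776) + 842 = -122844 + 842 = -122002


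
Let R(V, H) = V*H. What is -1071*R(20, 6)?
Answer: -128520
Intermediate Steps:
R(V, H) = H*V
-1071*R(20, 6) = -6426*20 = -1071*120 = -128520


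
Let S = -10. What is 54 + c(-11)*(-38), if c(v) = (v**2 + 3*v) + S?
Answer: -2910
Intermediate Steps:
c(v) = -10 + v**2 + 3*v (c(v) = (v**2 + 3*v) - 10 = -10 + v**2 + 3*v)
54 + c(-11)*(-38) = 54 + (-10 + (-11)**2 + 3*(-11))*(-38) = 54 + (-10 + 121 - 33)*(-38) = 54 + 78*(-38) = 54 - 2964 = -2910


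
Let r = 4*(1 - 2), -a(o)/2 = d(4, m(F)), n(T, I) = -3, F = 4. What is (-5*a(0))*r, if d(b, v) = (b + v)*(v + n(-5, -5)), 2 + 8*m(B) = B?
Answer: 935/2 ≈ 467.50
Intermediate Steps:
m(B) = -¼ + B/8
d(b, v) = (-3 + v)*(b + v) (d(b, v) = (b + v)*(v - 3) = (b + v)*(-3 + v) = (-3 + v)*(b + v))
a(o) = 187/8 (a(o) = -2*((-¼ + (⅛)*4)² - 3*4 - 3*(-¼ + (⅛)*4) + 4*(-¼ + (⅛)*4)) = -2*((-¼ + ½)² - 12 - 3*(-¼ + ½) + 4*(-¼ + ½)) = -2*((¼)² - 12 - 3*¼ + 4*(¼)) = -2*(1/16 - 12 - ¾ + 1) = -2*(-187/16) = 187/8)
r = -4 (r = 4*(-1) = -4)
(-5*a(0))*r = -5*187/8*(-4) = -935/8*(-4) = 935/2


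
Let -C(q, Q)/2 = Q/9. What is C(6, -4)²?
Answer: 64/81 ≈ 0.79012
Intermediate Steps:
C(q, Q) = -2*Q/9
C(6, -4)² = (-2/9*(-4))² = (8/9)² = 64/81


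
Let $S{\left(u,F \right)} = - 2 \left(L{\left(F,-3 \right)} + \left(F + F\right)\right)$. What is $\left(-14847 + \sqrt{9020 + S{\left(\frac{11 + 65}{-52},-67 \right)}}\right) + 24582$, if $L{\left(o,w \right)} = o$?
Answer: $9735 + \sqrt{9422} \approx 9832.1$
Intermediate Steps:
$S{\left(u,F \right)} = - 6 F$ ($S{\left(u,F \right)} = - 2 \left(F + \left(F + F\right)\right) = - 2 \left(F + 2 F\right) = - 2 \cdot 3 F = - 6 F$)
$\left(-14847 + \sqrt{9020 + S{\left(\frac{11 + 65}{-52},-67 \right)}}\right) + 24582 = \left(-14847 + \sqrt{9020 - -402}\right) + 24582 = \left(-14847 + \sqrt{9020 + 402}\right) + 24582 = \left(-14847 + \sqrt{9422}\right) + 24582 = 9735 + \sqrt{9422}$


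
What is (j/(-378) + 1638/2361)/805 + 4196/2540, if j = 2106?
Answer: 926996884/563212615 ≈ 1.6459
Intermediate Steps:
(j/(-378) + 1638/2361)/805 + 4196/2540 = (2106/(-378) + 1638/2361)/805 + 4196/2540 = (2106*(-1/378) + 1638*(1/2361))*(1/805) + 4196*(1/2540) = (-39/7 + 546/787)*(1/805) + 1049/635 = -26871/5509*1/805 + 1049/635 = -26871/4434745 + 1049/635 = 926996884/563212615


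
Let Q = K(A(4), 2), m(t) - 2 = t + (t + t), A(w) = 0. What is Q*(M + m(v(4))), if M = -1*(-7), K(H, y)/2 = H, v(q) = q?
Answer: 0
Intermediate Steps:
K(H, y) = 2*H
m(t) = 2 + 3*t (m(t) = 2 + (t + (t + t)) = 2 + (t + 2*t) = 2 + 3*t)
Q = 0 (Q = 2*0 = 0)
M = 7
Q*(M + m(v(4))) = 0*(7 + (2 + 3*4)) = 0*(7 + (2 + 12)) = 0*(7 + 14) = 0*21 = 0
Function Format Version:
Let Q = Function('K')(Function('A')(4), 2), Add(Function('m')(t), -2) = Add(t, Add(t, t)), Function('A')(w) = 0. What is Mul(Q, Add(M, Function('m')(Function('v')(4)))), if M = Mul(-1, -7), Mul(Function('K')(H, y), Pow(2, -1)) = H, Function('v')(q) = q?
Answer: 0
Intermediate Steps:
Function('K')(H, y) = Mul(2, H)
Function('m')(t) = Add(2, Mul(3, t)) (Function('m')(t) = Add(2, Add(t, Add(t, t))) = Add(2, Add(t, Mul(2, t))) = Add(2, Mul(3, t)))
Q = 0 (Q = Mul(2, 0) = 0)
M = 7
Mul(Q, Add(M, Function('m')(Function('v')(4)))) = Mul(0, Add(7, Add(2, Mul(3, 4)))) = Mul(0, Add(7, Add(2, 12))) = Mul(0, Add(7, 14)) = Mul(0, 21) = 0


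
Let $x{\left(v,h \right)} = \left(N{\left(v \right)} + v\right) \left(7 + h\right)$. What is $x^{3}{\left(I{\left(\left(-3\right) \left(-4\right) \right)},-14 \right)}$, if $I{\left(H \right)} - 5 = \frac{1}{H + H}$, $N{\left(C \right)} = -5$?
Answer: $- \frac{343}{13824} \approx -0.024812$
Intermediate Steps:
$I{\left(H \right)} = 5 + \frac{1}{2 H}$ ($I{\left(H \right)} = 5 + \frac{1}{H + H} = 5 + \frac{1}{2 H}$)
$x{\left(v,h \right)} = \left(-5 + v\right) \left(7 + h\right)$
$x^{3}{\left(I{\left(\left(-3\right) \left(-4\right) \right)},-14 \right)} = \left(-35 - -70 + 7 \left(5 + \frac{1}{2 \left(\left(-3\right) \left(-4\right)\right)}\right) - 14 \left(5 + \frac{1}{2 \left(\left(-3\right) \left(-4\right)\right)}\right)\right)^{3} = \left(-35 + 70 + 7 \left(5 + \frac{1}{2 \cdot 12}\right) - 14 \left(5 + \frac{1}{2 \cdot 12}\right)\right)^{3} = \left(-35 + 70 + 7 \left(5 + \frac{1}{2} \cdot \frac{1}{12}\right) - 14 \left(5 + \frac{1}{2} \cdot \frac{1}{12}\right)\right)^{3} = \left(-35 + 70 + 7 \left(5 + \frac{1}{24}\right) - 14 \left(5 + \frac{1}{24}\right)\right)^{3} = \left(-35 + 70 + 7 \cdot \frac{121}{24} - \frac{847}{12}\right)^{3} = \left(-35 + 70 + \frac{847}{24} - \frac{847}{12}\right)^{3} = \left(- \frac{7}{24}\right)^{3} = - \frac{343}{13824}$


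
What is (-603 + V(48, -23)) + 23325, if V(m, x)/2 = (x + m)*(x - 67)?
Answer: 18222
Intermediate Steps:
V(m, x) = 2*(-67 + x)*(m + x) (V(m, x) = 2*((x + m)*(x - 67)) = 2*((m + x)*(-67 + x)) = 2*((-67 + x)*(m + x)) = 2*(-67 + x)*(m + x))
(-603 + V(48, -23)) + 23325 = (-603 + (-134*48 - 134*(-23) + 2*(-23)² + 2*48*(-23))) + 23325 = (-603 + (-6432 + 3082 + 2*529 - 2208)) + 23325 = (-603 + (-6432 + 3082 + 1058 - 2208)) + 23325 = (-603 - 4500) + 23325 = -5103 + 23325 = 18222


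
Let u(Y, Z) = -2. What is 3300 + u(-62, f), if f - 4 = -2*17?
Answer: 3298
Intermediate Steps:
f = -30 (f = 4 - 2*17 = 4 - 34 = -30)
3300 + u(-62, f) = 3300 - 2 = 3298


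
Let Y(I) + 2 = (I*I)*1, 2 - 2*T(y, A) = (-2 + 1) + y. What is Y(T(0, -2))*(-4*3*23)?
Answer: -69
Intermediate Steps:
T(y, A) = 3/2 - y/2 (T(y, A) = 1 - ((-2 + 1) + y)/2 = 1 - (-1 + y)/2 = 1 + (½ - y/2) = 3/2 - y/2)
Y(I) = -2 + I² (Y(I) = -2 + (I*I)*1 = -2 + I²*1 = -2 + I²)
Y(T(0, -2))*(-4*3*23) = (-2 + (3/2 - ½*0)²)*(-4*3*23) = (-2 + (3/2 + 0)²)*(-12*23) = (-2 + (3/2)²)*(-276) = (-2 + 9/4)*(-276) = (¼)*(-276) = -69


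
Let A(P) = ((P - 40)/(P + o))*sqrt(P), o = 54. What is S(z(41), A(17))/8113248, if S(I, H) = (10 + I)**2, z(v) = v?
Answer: 289/901472 ≈ 0.00032059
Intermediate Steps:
A(P) = sqrt(P)*(-40 + P)/(54 + P) (A(P) = ((P - 40)/(P + 54))*sqrt(P) = ((-40 + P)/(54 + P))*sqrt(P) = sqrt(P)*(-40 + P)/(54 + P))
S(z(41), A(17))/8113248 = (10 + 41)**2/8113248 = 51**2*(1/8113248) = 2601*(1/8113248) = 289/901472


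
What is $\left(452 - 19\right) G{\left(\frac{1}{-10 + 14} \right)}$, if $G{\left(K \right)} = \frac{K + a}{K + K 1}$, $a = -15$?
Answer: $- \frac{25547}{2} \approx -12774.0$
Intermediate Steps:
$G{\left(K \right)} = \frac{-15 + K}{2 K}$ ($G{\left(K \right)} = \frac{K - 15}{K + K 1} = \frac{-15 + K}{K + K} = \frac{-15 + K}{2 K}$)
$\left(452 - 19\right) G{\left(\frac{1}{-10 + 14} \right)} = \left(452 - 19\right) \frac{-15 + \frac{1}{-10 + 14}}{2 \frac{1}{-10 + 14}} = 433 \frac{-15 + \frac{1}{4}}{2 \cdot \frac{1}{4}} = 433 \frac{\frac{1}{\frac{1}{4}} \left(-15 + \frac{1}{4}\right)}{2} = 433 \cdot \frac{1}{2} \cdot 4 \left(- \frac{59}{4}\right) = 433 \left(- \frac{59}{2}\right) = - \frac{25547}{2}$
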